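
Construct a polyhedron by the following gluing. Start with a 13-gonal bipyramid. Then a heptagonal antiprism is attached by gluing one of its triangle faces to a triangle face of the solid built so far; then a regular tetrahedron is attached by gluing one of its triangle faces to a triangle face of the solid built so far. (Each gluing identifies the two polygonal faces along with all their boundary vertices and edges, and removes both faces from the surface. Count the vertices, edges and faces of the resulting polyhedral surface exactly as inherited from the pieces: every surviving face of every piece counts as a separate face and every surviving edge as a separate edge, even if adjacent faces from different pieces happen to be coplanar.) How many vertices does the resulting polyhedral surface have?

A 13-gonal bipyramid: V=15, E=39, F=26.
Attach a heptagonal antiprism (V=14, E=28, F=16) along a 3-gon: merge 3 vertices and 3 edges, delete both glued faces → V=26, E=64, F=40.
Attach a regular tetrahedron (V=4, E=6, F=4) along a 3-gon: merge 3 vertices and 3 edges, delete both glued faces → V=27, E=67, F=42.
Check: V − E + F = 27 − 67 + 42 = 2.

27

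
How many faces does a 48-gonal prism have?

50

A prism on an n-gon has two n-gon bases and n rectangular sides: V = 2·48 = 96, E = 3·48 = 144, F = 48 + 2 = 50.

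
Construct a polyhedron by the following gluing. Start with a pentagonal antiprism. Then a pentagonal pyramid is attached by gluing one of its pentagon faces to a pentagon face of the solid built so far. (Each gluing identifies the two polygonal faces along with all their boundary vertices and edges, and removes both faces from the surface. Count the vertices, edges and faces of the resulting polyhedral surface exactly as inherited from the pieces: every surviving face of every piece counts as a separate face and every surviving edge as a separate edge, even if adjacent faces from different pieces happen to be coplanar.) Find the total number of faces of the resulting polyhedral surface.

16

A pentagonal antiprism: V=10, E=20, F=12.
Attach a pentagonal pyramid (V=6, E=10, F=6) along a 5-gon: merge 5 vertices and 5 edges, delete both glued faces → V=11, E=25, F=16.
Check: V − E + F = 11 − 25 + 16 = 2.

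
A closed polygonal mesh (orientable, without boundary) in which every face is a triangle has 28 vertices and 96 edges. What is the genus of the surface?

Every face is a triangle and each edge borders two faces, so 3F = 2·96, giving F = 64.
χ = V − E + F = 28 − 96 + 64 = -4.
For a closed orientable surface χ = 2 − 2g, so g = (2 − (-4))/2 = 3.

3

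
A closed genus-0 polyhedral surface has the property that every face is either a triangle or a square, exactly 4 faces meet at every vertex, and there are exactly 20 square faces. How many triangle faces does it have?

Let x be the number of triangles; then F = 20 + x.
Edge–face incidences: 2E = 4·20 + 3·x = 80 + 3x.
Every vertex has degree 4, so 4V = 2E.
Euler: V − E + F = 2 ⇒ (2E)/4 − E + (20 + x) = 2.
Multiply by 8: 2·(2E) − 4·(2E) + 8·(20 + x) = 16, i.e. 160 + 8x − 2·(80 + 3x) = 16.
Collecting terms: 2x = 16, so x = 8.
Then 2E = 80 + 3·8 = 104, so E = 52, V = 2E/4 = 26, F = 20 + 8 = 28.

8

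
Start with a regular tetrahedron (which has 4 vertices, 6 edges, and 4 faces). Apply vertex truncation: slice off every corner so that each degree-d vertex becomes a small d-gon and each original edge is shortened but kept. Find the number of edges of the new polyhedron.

18

Truncation replaces each original edge-end by a new vertex, so V′ = 2E = 12.
Each original edge survives, and each old vertex of degree d contributes d new edges; summing degrees gives Σd = 2E, so E′ = E + 2E = 3E = 18.
Each original face survives and each original vertex becomes one new face: F′ = F + V = 8.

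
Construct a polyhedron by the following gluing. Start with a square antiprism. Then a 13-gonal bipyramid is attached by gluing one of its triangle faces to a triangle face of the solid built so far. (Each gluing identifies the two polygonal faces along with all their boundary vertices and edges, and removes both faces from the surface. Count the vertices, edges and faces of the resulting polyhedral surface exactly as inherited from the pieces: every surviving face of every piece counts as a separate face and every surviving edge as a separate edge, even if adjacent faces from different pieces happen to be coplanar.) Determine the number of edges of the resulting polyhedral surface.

52

A square antiprism: V=8, E=16, F=10.
Attach a 13-gonal bipyramid (V=15, E=39, F=26) along a 3-gon: merge 3 vertices and 3 edges, delete both glued faces → V=20, E=52, F=34.
Check: V − E + F = 20 − 52 + 34 = 2.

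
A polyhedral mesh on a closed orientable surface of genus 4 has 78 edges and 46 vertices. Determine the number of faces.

For a closed orientable surface of genus 4, χ = 2 − 2·4 = -6.
F = -6 − V + E = -6 − 46 + 78 = 26.

26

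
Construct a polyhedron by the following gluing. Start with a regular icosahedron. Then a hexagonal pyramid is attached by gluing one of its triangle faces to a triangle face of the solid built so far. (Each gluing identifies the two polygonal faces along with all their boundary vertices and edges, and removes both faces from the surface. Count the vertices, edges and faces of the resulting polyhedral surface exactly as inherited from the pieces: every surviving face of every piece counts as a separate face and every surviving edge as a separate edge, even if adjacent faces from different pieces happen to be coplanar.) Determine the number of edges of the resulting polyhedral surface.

A regular icosahedron: V=12, E=30, F=20.
Attach a hexagonal pyramid (V=7, E=12, F=7) along a 3-gon: merge 3 vertices and 3 edges, delete both glued faces → V=16, E=39, F=25.
Check: V − E + F = 16 − 39 + 25 = 2.

39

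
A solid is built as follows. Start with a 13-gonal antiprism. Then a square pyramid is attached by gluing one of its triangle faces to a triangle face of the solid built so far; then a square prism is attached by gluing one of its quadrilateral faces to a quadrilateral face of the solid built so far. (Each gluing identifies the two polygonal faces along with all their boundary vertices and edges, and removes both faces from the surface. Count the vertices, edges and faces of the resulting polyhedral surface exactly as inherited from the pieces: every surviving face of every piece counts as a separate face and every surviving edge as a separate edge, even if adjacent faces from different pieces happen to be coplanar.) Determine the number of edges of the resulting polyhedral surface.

65

A 13-gonal antiprism: V=26, E=52, F=28.
Attach a square pyramid (V=5, E=8, F=5) along a 3-gon: merge 3 vertices and 3 edges, delete both glued faces → V=28, E=57, F=31.
Attach a square prism (V=8, E=12, F=6) along a 4-gon: merge 4 vertices and 4 edges, delete both glued faces → V=32, E=65, F=35.
Check: V − E + F = 32 − 65 + 35 = 2.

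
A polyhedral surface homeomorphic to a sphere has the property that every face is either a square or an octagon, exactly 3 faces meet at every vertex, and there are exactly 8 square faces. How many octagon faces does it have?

2

Let x be the number of octagons; then F = 8 + x.
Edge–face incidences: 2E = 4·8 + 8·x = 32 + 8x.
Every vertex has degree 3, so 3V = 2E.
Euler: V − E + F = 2 ⇒ (2E)/3 − E + (8 + x) = 2.
Multiply by 6: 2·(2E) − 3·(2E) + 6·(8 + x) = 12, i.e. 48 + 6x − (32 + 8x) = 12.
Collecting terms: −2x + 16 = 12, so −2x = −4, so x = 2.
Then 2E = 32 + 8·2 = 48, so E = 24, V = 2E/3 = 16, F = 8 + 2 = 10.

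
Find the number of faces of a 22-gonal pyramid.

23

A pyramid on an n-gon base has one n-gon and n triangles: V = 22 + 1 = 23, E = 2·22 = 44, F = 22 + 1 = 23.
Check: V − E + F = 23 − 44 + 23 = 2.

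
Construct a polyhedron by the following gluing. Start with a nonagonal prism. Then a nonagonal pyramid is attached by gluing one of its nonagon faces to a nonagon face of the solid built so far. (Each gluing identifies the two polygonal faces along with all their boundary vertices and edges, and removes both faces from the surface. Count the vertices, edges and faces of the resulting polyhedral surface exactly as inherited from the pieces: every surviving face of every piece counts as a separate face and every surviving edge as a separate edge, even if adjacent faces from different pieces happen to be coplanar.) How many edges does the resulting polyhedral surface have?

36

A nonagonal prism: V=18, E=27, F=11.
Attach a nonagonal pyramid (V=10, E=18, F=10) along a 9-gon: merge 9 vertices and 9 edges, delete both glued faces → V=19, E=36, F=19.
Check: V − E + F = 19 − 36 + 19 = 2.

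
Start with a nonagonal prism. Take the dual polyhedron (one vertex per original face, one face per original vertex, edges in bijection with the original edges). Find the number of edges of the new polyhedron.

27

The base solid has V = 18, E = 27, F = 11.
The dual swaps V and F and preserves E: V′ = F = 11, E′ = E = 27, F′ = V = 18.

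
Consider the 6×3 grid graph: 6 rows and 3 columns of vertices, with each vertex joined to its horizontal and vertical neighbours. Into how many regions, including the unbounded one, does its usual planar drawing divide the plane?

11

The grid has V = 6·3 = 18 vertices and E = 6·2 + 3·5 = 27 edges.
F = 2 − V + E = 2 − 18 + 27 = 11.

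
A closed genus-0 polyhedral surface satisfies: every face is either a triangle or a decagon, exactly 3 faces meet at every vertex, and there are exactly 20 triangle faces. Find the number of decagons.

12

Let x be the number of decagons; then F = 20 + x.
Edge–face incidences: 2E = 3·20 + 10·x = 60 + 10x.
Every vertex has degree 3, so 3V = 2E.
Euler: V − E + F = 2 ⇒ (2E)/3 − E + (20 + x) = 2.
Multiply by 6: 2·(2E) − 3·(2E) + 6·(20 + x) = 12, i.e. 120 + 6x − (60 + 10x) = 12.
Collecting terms: −4x + 60 = 12, so −4x = −48, so x = 12.
Then 2E = 60 + 10·12 = 180, so E = 90, V = 2E/3 = 60, F = 20 + 12 = 32.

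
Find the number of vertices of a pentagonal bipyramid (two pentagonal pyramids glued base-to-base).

A bipyramid over an n-gon has 2n triangular faces and n + 2 vertices: V = 5 + 2 = 7, E = 3·5 = 15, F = 2·5 = 10.
Check: V − E + F = 7 − 15 + 10 = 2.

7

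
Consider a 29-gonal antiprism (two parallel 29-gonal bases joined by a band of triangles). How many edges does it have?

116

An antiprism on an n-gon has two n-gon caps and 2n triangles: V = 2·29 = 58, E = 4·29 = 116, F = 2·29 + 2 = 60.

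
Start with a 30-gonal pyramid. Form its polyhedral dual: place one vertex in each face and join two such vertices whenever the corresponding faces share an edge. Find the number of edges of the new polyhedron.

The base solid has V = 31, E = 60, F = 31.
The dual swaps V and F and preserves E: V′ = F = 31, E′ = E = 60, F′ = V = 31.

60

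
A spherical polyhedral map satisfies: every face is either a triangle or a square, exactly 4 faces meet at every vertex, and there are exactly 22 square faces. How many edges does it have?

56

Let x be the number of triangles; then F = 22 + x.
Edge–face incidences: 2E = 4·22 + 3·x = 88 + 3x.
Every vertex has degree 4, so 4V = 2E.
Euler: V − E + F = 2 ⇒ (2E)/4 − E + (22 + x) = 2.
Multiply by 8: 2·(2E) − 4·(2E) + 8·(22 + x) = 16, i.e. 176 + 8x − 2·(88 + 3x) = 16.
Collecting terms: 2x = 16, so x = 8.
Then 2E = 88 + 3·8 = 112, so E = 56, V = 2E/4 = 28, F = 22 + 8 = 30.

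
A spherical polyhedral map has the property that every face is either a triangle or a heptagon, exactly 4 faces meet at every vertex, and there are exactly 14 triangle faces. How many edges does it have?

Let x be the number of heptagons; then F = 14 + x.
Edge–face incidences: 2E = 3·14 + 7·x = 42 + 7x.
Every vertex has degree 4, so 4V = 2E.
Euler: V − E + F = 2 ⇒ (2E)/4 − E + (14 + x) = 2.
Multiply by 8: 2·(2E) − 4·(2E) + 8·(14 + x) = 16, i.e. 112 + 8x − 2·(42 + 7x) = 16.
Collecting terms: −6x + 28 = 16, so −6x = −12, so x = 2.
Then 2E = 42 + 7·2 = 56, so E = 28, V = 2E/4 = 14, F = 14 + 2 = 16.

28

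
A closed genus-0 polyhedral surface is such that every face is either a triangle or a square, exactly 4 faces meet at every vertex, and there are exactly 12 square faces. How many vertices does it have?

18

Let x be the number of triangles; then F = 12 + x.
Edge–face incidences: 2E = 4·12 + 3·x = 48 + 3x.
Every vertex has degree 4, so 4V = 2E.
Euler: V − E + F = 2 ⇒ (2E)/4 − E + (12 + x) = 2.
Multiply by 8: 2·(2E) − 4·(2E) + 8·(12 + x) = 16, i.e. 96 + 8x − 2·(48 + 3x) = 16.
Collecting terms: 2x = 16, so x = 8.
Then 2E = 48 + 3·8 = 72, so E = 36, V = 2E/4 = 18, F = 12 + 8 = 20.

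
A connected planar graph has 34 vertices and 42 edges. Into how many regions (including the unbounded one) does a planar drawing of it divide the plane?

Euler's formula for a connected plane graph: V − E + F = 2, so F = 2 − 34 + 42 = 10.

10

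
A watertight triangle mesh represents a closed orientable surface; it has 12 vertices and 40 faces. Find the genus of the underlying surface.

Every face is a triangle, so 2E = 3·40 = 120, giving E = 60.
χ = V − E + F = 12 − 60 + 40 = -8.
For a closed orientable surface χ = 2 − 2g, so g = (2 − (-8))/2 = 5.

5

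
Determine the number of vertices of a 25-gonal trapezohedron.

52

The n-trapezohedron (dual of the n-antiprism) has V = 2·25 + 2 = 52, E = 4·25 = 100, F = 2·25 = 50.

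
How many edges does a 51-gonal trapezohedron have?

The n-trapezohedron (dual of the n-antiprism) has V = 2·51 + 2 = 104, E = 4·51 = 204, F = 2·51 = 102.

204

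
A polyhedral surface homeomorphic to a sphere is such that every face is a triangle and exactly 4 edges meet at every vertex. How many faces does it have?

8

Each face has 3 edges and each edge borders two faces, so 2E = 3F.
Each vertex has degree 4, so 4V = 2E and hence V = 3F/4.
Euler: V − E + F = 2 ⇒ (3F/4) − (3F/2) + F = 2.
Multiply by 8: (6 − 12 + 8)F = 16, i.e. 2F = 16.
So F = 8, E = 3·8/2 = 12, V = 3·8/4 = 6.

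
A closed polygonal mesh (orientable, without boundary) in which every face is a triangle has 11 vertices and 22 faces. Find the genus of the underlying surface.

Every face is a triangle, so 2E = 3·22 = 66, giving E = 33.
χ = V − E + F = 11 − 33 + 22 = 0.
For a closed orientable surface χ = 2 − 2g, so g = (2 − (0))/2 = 1.

1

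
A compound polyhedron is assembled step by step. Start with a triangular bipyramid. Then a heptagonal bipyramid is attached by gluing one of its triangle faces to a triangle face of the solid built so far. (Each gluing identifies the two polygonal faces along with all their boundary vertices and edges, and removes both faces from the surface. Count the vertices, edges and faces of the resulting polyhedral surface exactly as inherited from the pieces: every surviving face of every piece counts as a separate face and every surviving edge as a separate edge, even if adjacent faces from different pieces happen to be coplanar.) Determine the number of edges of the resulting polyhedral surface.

27

A triangular bipyramid: V=5, E=9, F=6.
Attach a heptagonal bipyramid (V=9, E=21, F=14) along a 3-gon: merge 3 vertices and 3 edges, delete both glued faces → V=11, E=27, F=18.
Check: V − E + F = 11 − 27 + 18 = 2.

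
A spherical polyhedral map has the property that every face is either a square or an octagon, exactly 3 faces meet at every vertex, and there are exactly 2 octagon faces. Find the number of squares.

8

Let x be the number of squares; then F = 2 + x.
Edge–face incidences: 2E = 8·2 + 4·x = 16 + 4x.
Every vertex has degree 3, so 3V = 2E.
Euler: V − E + F = 2 ⇒ (2E)/3 − E + (2 + x) = 2.
Multiply by 6: 2·(2E) − 3·(2E) + 6·(2 + x) = 12, i.e. 12 + 6x − (16 + 4x) = 12.
Collecting terms: 2x − 4 = 12, so 2x = 16, so x = 8.
Then 2E = 16 + 4·8 = 48, so E = 24, V = 2E/3 = 16, F = 2 + 8 = 10.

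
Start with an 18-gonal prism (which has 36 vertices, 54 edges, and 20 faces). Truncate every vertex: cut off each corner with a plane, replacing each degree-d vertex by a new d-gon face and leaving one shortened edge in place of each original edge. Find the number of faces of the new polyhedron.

Truncation replaces each original edge-end by a new vertex, so V′ = 2E = 108.
Each original edge survives, and each old vertex of degree d contributes d new edges; summing degrees gives Σd = 2E, so E′ = E + 2E = 3E = 162.
Each original face survives and each original vertex becomes one new face: F′ = F + V = 56.

56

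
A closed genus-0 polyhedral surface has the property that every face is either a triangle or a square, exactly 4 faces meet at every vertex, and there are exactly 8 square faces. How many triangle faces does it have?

8

Let x be the number of triangles; then F = 8 + x.
Edge–face incidences: 2E = 4·8 + 3·x = 32 + 3x.
Every vertex has degree 4, so 4V = 2E.
Euler: V − E + F = 2 ⇒ (2E)/4 − E + (8 + x) = 2.
Multiply by 8: 2·(2E) − 4·(2E) + 8·(8 + x) = 16, i.e. 64 + 8x − 2·(32 + 3x) = 16.
Collecting terms: 2x = 16, so x = 8.
Then 2E = 32 + 3·8 = 56, so E = 28, V = 2E/4 = 14, F = 8 + 8 = 16.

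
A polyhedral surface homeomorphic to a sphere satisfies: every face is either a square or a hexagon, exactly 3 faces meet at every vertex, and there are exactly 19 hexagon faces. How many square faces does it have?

Let x be the number of squares; then F = 19 + x.
Edge–face incidences: 2E = 6·19 + 4·x = 114 + 4x.
Every vertex has degree 3, so 3V = 2E.
Euler: V − E + F = 2 ⇒ (2E)/3 − E + (19 + x) = 2.
Multiply by 6: 2·(2E) − 3·(2E) + 6·(19 + x) = 12, i.e. 114 + 6x − (114 + 4x) = 12.
Collecting terms: 2x = 12, so x = 6.
Then 2E = 114 + 4·6 = 138, so E = 69, V = 2E/3 = 46, F = 19 + 6 = 25.

6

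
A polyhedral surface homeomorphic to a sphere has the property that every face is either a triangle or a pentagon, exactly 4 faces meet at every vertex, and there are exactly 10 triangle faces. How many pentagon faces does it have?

Let x be the number of pentagons; then F = 10 + x.
Edge–face incidences: 2E = 3·10 + 5·x = 30 + 5x.
Every vertex has degree 4, so 4V = 2E.
Euler: V − E + F = 2 ⇒ (2E)/4 − E + (10 + x) = 2.
Multiply by 8: 2·(2E) − 4·(2E) + 8·(10 + x) = 16, i.e. 80 + 8x − 2·(30 + 5x) = 16.
Collecting terms: −2x + 20 = 16, so −2x = −4, so x = 2.
Then 2E = 30 + 5·2 = 40, so E = 20, V = 2E/4 = 10, F = 10 + 2 = 12.

2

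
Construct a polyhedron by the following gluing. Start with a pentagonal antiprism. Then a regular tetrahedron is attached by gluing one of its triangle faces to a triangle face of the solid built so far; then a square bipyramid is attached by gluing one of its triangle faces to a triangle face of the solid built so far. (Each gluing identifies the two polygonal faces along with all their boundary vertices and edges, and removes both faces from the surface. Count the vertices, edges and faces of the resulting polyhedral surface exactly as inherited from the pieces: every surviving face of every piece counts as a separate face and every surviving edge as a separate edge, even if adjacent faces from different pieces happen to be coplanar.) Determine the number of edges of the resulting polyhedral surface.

32

A pentagonal antiprism: V=10, E=20, F=12.
Attach a regular tetrahedron (V=4, E=6, F=4) along a 3-gon: merge 3 vertices and 3 edges, delete both glued faces → V=11, E=23, F=14.
Attach a square bipyramid (V=6, E=12, F=8) along a 3-gon: merge 3 vertices and 3 edges, delete both glued faces → V=14, E=32, F=20.
Check: V − E + F = 14 − 32 + 20 = 2.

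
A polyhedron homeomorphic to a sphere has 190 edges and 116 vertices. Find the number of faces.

76

Here V − E + F = 2.
F = 2 − V + E = 2 − 116 + 190 = 76.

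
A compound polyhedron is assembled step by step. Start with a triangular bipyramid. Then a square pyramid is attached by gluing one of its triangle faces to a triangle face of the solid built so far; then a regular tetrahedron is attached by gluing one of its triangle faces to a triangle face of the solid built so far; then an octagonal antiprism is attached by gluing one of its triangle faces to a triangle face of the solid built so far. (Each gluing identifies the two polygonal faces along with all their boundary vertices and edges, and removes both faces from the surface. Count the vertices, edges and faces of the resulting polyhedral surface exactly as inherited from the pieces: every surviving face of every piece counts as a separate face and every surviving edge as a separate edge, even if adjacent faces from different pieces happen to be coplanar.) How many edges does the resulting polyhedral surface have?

A triangular bipyramid: V=5, E=9, F=6.
Attach a square pyramid (V=5, E=8, F=5) along a 3-gon: merge 3 vertices and 3 edges, delete both glued faces → V=7, E=14, F=9.
Attach a regular tetrahedron (V=4, E=6, F=4) along a 3-gon: merge 3 vertices and 3 edges, delete both glued faces → V=8, E=17, F=11.
Attach an octagonal antiprism (V=16, E=32, F=18) along a 3-gon: merge 3 vertices and 3 edges, delete both glued faces → V=21, E=46, F=27.
Check: V − E + F = 21 − 46 + 27 = 2.

46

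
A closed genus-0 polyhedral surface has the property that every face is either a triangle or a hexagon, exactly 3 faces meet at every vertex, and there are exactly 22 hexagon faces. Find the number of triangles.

4

Let x be the number of triangles; then F = 22 + x.
Edge–face incidences: 2E = 6·22 + 3·x = 132 + 3x.
Every vertex has degree 3, so 3V = 2E.
Euler: V − E + F = 2 ⇒ (2E)/3 − E + (22 + x) = 2.
Multiply by 6: 2·(2E) − 3·(2E) + 6·(22 + x) = 12, i.e. 132 + 6x − (132 + 3x) = 12.
Collecting terms: 3x = 12, so x = 4.
Then 2E = 132 + 3·4 = 144, so E = 72, V = 2E/3 = 48, F = 22 + 4 = 26.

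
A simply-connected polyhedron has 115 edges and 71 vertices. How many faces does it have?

Here V − E + F = 2.
F = 2 − V + E = 2 − 71 + 115 = 46.

46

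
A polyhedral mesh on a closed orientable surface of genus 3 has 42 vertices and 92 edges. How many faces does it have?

For a closed orientable surface of genus 3, χ = 2 − 2·3 = -4.
F = -4 − V + E = -4 − 42 + 92 = 46.

46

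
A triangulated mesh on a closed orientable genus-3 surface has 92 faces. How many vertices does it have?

42

χ = 2 − 2·3 = -4, and every face is a triangle so 3F = 2E.
E = 3·92/2 = 138. Then V = -4 + E − F = -4 + 138 − 92 = 42.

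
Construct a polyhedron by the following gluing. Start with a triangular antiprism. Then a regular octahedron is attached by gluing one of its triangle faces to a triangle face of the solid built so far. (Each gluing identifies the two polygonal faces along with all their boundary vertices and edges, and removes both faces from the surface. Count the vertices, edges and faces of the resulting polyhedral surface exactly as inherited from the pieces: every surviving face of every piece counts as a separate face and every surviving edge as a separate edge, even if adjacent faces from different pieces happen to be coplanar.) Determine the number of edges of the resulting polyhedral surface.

A triangular antiprism: V=6, E=12, F=8.
Attach a regular octahedron (V=6, E=12, F=8) along a 3-gon: merge 3 vertices and 3 edges, delete both glued faces → V=9, E=21, F=14.
Check: V − E + F = 9 − 21 + 14 = 2.

21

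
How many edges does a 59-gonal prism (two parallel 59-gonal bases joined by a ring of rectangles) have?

177

A prism on an n-gon has two n-gon bases and n rectangular sides: V = 2·59 = 118, E = 3·59 = 177, F = 59 + 2 = 61.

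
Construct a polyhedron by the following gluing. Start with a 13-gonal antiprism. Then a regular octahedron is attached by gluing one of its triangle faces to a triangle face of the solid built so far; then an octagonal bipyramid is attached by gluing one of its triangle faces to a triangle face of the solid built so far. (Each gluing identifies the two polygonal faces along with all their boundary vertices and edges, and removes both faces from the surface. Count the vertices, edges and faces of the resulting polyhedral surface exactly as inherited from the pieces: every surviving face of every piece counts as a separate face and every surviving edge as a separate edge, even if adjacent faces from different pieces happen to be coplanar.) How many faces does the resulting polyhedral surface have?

A 13-gonal antiprism: V=26, E=52, F=28.
Attach a regular octahedron (V=6, E=12, F=8) along a 3-gon: merge 3 vertices and 3 edges, delete both glued faces → V=29, E=61, F=34.
Attach an octagonal bipyramid (V=10, E=24, F=16) along a 3-gon: merge 3 vertices and 3 edges, delete both glued faces → V=36, E=82, F=48.
Check: V − E + F = 36 − 82 + 48 = 2.

48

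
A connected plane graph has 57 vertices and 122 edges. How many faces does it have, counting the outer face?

67

Euler's formula for a connected plane graph: V − E + F = 2, so F = 2 − 57 + 122 = 67.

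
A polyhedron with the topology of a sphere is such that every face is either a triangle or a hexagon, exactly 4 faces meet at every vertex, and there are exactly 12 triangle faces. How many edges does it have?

24

Let x be the number of hexagons; then F = 12 + x.
Edge–face incidences: 2E = 3·12 + 6·x = 36 + 6x.
Every vertex has degree 4, so 4V = 2E.
Euler: V − E + F = 2 ⇒ (2E)/4 − E + (12 + x) = 2.
Multiply by 8: 2·(2E) − 4·(2E) + 8·(12 + x) = 16, i.e. 96 + 8x − 2·(36 + 6x) = 16.
Collecting terms: −4x + 24 = 16, so −4x = −8, so x = 2.
Then 2E = 36 + 6·2 = 48, so E = 24, V = 2E/4 = 12, F = 12 + 2 = 14.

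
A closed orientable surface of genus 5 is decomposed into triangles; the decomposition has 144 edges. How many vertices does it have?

40

χ = 2 − 2·5 = -8, and every face is a triangle so 3F = 2E.
F = 2E/3 = 96. Then V = -8 + E − F = -8 + 144 − 96 = 40.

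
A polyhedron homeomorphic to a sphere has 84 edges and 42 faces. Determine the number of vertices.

44

Here V − E + F = 2.
V = 2 + E − F = 2 + 84 − 42 = 44.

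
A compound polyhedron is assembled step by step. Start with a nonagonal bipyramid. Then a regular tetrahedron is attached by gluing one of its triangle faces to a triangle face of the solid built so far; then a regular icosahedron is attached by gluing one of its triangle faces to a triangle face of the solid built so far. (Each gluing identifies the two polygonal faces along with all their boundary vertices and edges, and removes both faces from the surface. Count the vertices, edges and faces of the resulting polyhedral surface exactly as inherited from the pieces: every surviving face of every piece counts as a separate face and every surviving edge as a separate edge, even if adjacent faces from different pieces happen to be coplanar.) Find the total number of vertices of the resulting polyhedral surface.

A nonagonal bipyramid: V=11, E=27, F=18.
Attach a regular tetrahedron (V=4, E=6, F=4) along a 3-gon: merge 3 vertices and 3 edges, delete both glued faces → V=12, E=30, F=20.
Attach a regular icosahedron (V=12, E=30, F=20) along a 3-gon: merge 3 vertices and 3 edges, delete both glued faces → V=21, E=57, F=38.
Check: V − E + F = 21 − 57 + 38 = 2.

21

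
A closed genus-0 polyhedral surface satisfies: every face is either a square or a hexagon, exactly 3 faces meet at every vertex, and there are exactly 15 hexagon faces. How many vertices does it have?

Let x be the number of squares; then F = 15 + x.
Edge–face incidences: 2E = 6·15 + 4·x = 90 + 4x.
Every vertex has degree 3, so 3V = 2E.
Euler: V − E + F = 2 ⇒ (2E)/3 − E + (15 + x) = 2.
Multiply by 6: 2·(2E) − 3·(2E) + 6·(15 + x) = 12, i.e. 90 + 6x − (90 + 4x) = 12.
Collecting terms: 2x = 12, so x = 6.
Then 2E = 90 + 4·6 = 114, so E = 57, V = 2E/3 = 38, F = 15 + 6 = 21.

38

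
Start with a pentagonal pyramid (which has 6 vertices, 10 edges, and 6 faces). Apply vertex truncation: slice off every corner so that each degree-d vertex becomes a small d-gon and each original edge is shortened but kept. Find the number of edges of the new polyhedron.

30

Truncation replaces each original edge-end by a new vertex, so V′ = 2E = 20.
Each original edge survives, and each old vertex of degree d contributes d new edges; summing degrees gives Σd = 2E, so E′ = E + 2E = 3E = 30.
Each original face survives and each original vertex becomes one new face: F′ = F + V = 12.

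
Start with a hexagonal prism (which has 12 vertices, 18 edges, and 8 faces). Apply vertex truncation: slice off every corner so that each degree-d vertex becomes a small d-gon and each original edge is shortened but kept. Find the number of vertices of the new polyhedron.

Truncation replaces each original edge-end by a new vertex, so V′ = 2E = 36.
Each original edge survives, and each old vertex of degree d contributes d new edges; summing degrees gives Σd = 2E, so E′ = E + 2E = 3E = 54.
Each original face survives and each original vertex becomes one new face: F′ = F + V = 20.

36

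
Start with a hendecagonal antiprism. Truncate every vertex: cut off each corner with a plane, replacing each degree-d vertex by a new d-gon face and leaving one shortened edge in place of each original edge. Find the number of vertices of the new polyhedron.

88

The base solid has V = 22, E = 44, F = 24.
Truncation replaces each original edge-end by a new vertex, so V′ = 2E = 88.
Each original edge survives, and each old vertex of degree d contributes d new edges; summing degrees gives Σd = 2E, so E′ = E + 2E = 3E = 132.
Each original face survives and each original vertex becomes one new face: F′ = F + V = 46.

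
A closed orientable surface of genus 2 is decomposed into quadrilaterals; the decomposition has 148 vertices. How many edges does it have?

300

χ = 2 − 2·2 = -2, and every face is a square so 4F = 2E.
V − E + F = -2 with E = 4F/2 gives 148 − (4/2 − 1)·F = -2, so F = 150 and E = 300.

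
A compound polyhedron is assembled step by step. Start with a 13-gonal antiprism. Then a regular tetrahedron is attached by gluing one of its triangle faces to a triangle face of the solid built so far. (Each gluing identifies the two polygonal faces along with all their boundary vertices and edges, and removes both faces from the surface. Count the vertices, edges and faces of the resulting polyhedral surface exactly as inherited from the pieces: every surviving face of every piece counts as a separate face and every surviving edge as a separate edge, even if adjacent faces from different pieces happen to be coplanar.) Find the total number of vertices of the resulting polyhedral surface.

A 13-gonal antiprism: V=26, E=52, F=28.
Attach a regular tetrahedron (V=4, E=6, F=4) along a 3-gon: merge 3 vertices and 3 edges, delete both glued faces → V=27, E=55, F=30.
Check: V − E + F = 27 − 55 + 30 = 2.

27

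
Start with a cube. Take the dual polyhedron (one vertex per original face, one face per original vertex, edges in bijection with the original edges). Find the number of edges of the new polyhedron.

12

The base solid has V = 8, E = 12, F = 6.
The dual swaps V and F and preserves E: V′ = F = 6, E′ = E = 12, F′ = V = 8.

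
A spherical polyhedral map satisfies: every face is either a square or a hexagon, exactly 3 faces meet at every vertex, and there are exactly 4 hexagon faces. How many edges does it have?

24

Let x be the number of squares; then F = 4 + x.
Edge–face incidences: 2E = 6·4 + 4·x = 24 + 4x.
Every vertex has degree 3, so 3V = 2E.
Euler: V − E + F = 2 ⇒ (2E)/3 − E + (4 + x) = 2.
Multiply by 6: 2·(2E) − 3·(2E) + 6·(4 + x) = 12, i.e. 24 + 6x − (24 + 4x) = 12.
Collecting terms: 2x = 12, so x = 6.
Then 2E = 24 + 4·6 = 48, so E = 24, V = 2E/3 = 16, F = 4 + 6 = 10.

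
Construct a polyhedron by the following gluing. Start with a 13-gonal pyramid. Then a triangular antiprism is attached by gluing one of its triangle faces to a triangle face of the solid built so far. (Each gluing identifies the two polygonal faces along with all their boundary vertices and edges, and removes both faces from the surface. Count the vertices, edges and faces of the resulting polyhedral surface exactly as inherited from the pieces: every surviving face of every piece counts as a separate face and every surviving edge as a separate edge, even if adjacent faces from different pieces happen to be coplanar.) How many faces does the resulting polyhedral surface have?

20

A 13-gonal pyramid: V=14, E=26, F=14.
Attach a triangular antiprism (V=6, E=12, F=8) along a 3-gon: merge 3 vertices and 3 edges, delete both glued faces → V=17, E=35, F=20.
Check: V − E + F = 17 − 35 + 20 = 2.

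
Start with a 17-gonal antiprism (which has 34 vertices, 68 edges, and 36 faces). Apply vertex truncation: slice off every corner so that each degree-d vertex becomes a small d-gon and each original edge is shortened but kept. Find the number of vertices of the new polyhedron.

136

Truncation replaces each original edge-end by a new vertex, so V′ = 2E = 136.
Each original edge survives, and each old vertex of degree d contributes d new edges; summing degrees gives Σd = 2E, so E′ = E + 2E = 3E = 204.
Each original face survives and each original vertex becomes one new face: F′ = F + V = 70.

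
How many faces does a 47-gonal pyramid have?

A pyramid on an n-gon base has one n-gon and n triangles: V = 47 + 1 = 48, E = 2·47 = 94, F = 47 + 1 = 48.

48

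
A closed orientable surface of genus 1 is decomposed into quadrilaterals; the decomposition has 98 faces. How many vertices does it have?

98

χ = 2 − 2·1 = 0, and every face is a square so 4F = 2E.
E = 4·98/2 = 196. Then V = 0 + E − F = 0 + 196 − 98 = 98.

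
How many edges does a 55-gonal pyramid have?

A pyramid on an n-gon base has one n-gon and n triangles: V = 55 + 1 = 56, E = 2·55 = 110, F = 55 + 1 = 56.

110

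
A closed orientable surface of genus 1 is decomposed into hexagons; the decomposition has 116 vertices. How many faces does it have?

χ = 2 − 2·1 = 0, and every face is a hexagon so 6F = 2E.
V − E + F = 0 with E = 6F/2 gives 116 − (6/2 − 1)·F = 0, so F = 58 and E = 174.

58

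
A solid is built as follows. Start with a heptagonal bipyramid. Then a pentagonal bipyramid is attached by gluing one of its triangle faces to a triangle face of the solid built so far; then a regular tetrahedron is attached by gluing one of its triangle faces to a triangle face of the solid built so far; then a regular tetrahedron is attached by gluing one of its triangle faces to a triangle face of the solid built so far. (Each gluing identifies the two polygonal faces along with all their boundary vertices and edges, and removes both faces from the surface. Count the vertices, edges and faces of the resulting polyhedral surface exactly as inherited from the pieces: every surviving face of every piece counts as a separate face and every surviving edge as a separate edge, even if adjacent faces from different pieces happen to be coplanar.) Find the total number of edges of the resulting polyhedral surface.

39

A heptagonal bipyramid: V=9, E=21, F=14.
Attach a pentagonal bipyramid (V=7, E=15, F=10) along a 3-gon: merge 3 vertices and 3 edges, delete both glued faces → V=13, E=33, F=22.
Attach a regular tetrahedron (V=4, E=6, F=4) along a 3-gon: merge 3 vertices and 3 edges, delete both glued faces → V=14, E=36, F=24.
Attach a regular tetrahedron (V=4, E=6, F=4) along a 3-gon: merge 3 vertices and 3 edges, delete both glued faces → V=15, E=39, F=26.
Check: V − E + F = 15 − 39 + 26 = 2.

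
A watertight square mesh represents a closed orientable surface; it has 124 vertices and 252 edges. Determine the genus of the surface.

2

Every face is a square and each edge borders two faces, so 4F = 2·252, giving F = 126.
χ = V − E + F = 124 − 252 + 126 = -2.
For a closed orientable surface χ = 2 − 2g, so g = (2 − (-2))/2 = 2.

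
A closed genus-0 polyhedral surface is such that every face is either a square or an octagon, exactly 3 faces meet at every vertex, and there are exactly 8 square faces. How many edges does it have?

24

Let x be the number of octagons; then F = 8 + x.
Edge–face incidences: 2E = 4·8 + 8·x = 32 + 8x.
Every vertex has degree 3, so 3V = 2E.
Euler: V − E + F = 2 ⇒ (2E)/3 − E + (8 + x) = 2.
Multiply by 6: 2·(2E) − 3·(2E) + 6·(8 + x) = 12, i.e. 48 + 6x − (32 + 8x) = 12.
Collecting terms: −2x + 16 = 12, so −2x = −4, so x = 2.
Then 2E = 32 + 8·2 = 48, so E = 24, V = 2E/3 = 16, F = 8 + 2 = 10.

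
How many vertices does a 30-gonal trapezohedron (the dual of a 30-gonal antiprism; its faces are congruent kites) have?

The n-trapezohedron (dual of the n-antiprism) has V = 2·30 + 2 = 62, E = 4·30 = 120, F = 2·30 = 60.

62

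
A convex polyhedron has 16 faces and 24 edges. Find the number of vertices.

10

Here V − E + F = 2.
V = 2 + E − F = 2 + 24 − 16 = 10.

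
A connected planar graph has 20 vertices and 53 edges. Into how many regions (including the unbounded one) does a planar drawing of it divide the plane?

35

Euler's formula for a connected plane graph: V − E + F = 2, so F = 2 − 20 + 53 = 35.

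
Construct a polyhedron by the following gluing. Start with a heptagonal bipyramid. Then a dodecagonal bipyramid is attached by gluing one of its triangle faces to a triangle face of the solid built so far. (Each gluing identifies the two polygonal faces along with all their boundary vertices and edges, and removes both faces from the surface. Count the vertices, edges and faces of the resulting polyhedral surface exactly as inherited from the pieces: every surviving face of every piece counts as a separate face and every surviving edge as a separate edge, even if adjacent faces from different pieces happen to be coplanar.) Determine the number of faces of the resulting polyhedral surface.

36

A heptagonal bipyramid: V=9, E=21, F=14.
Attach a dodecagonal bipyramid (V=14, E=36, F=24) along a 3-gon: merge 3 vertices and 3 edges, delete both glued faces → V=20, E=54, F=36.
Check: V − E + F = 20 − 54 + 36 = 2.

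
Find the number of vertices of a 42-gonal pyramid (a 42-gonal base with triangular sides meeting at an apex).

43

A pyramid on an n-gon base has one n-gon and n triangles: V = 42 + 1 = 43, E = 2·42 = 84, F = 42 + 1 = 43.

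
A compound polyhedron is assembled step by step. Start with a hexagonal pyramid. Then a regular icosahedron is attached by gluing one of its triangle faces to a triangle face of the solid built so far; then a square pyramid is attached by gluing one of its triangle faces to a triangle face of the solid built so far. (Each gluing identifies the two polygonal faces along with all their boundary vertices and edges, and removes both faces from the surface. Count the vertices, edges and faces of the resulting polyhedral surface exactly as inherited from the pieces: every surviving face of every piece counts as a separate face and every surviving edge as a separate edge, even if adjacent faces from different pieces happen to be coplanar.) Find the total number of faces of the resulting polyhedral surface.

A hexagonal pyramid: V=7, E=12, F=7.
Attach a regular icosahedron (V=12, E=30, F=20) along a 3-gon: merge 3 vertices and 3 edges, delete both glued faces → V=16, E=39, F=25.
Attach a square pyramid (V=5, E=8, F=5) along a 3-gon: merge 3 vertices and 3 edges, delete both glued faces → V=18, E=44, F=28.
Check: V − E + F = 18 − 44 + 28 = 2.

28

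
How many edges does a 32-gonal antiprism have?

128

An antiprism on an n-gon has two n-gon caps and 2n triangles: V = 2·32 = 64, E = 4·32 = 128, F = 2·32 + 2 = 66.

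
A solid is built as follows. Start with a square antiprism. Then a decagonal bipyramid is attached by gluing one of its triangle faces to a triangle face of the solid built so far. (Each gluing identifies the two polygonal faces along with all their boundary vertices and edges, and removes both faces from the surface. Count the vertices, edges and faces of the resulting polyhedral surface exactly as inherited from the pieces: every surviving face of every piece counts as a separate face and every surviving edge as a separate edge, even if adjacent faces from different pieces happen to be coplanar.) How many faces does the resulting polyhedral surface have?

A square antiprism: V=8, E=16, F=10.
Attach a decagonal bipyramid (V=12, E=30, F=20) along a 3-gon: merge 3 vertices and 3 edges, delete both glued faces → V=17, E=43, F=28.
Check: V − E + F = 17 − 43 + 28 = 2.

28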